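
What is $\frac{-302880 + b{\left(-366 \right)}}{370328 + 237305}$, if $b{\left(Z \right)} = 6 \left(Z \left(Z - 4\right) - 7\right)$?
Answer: $\frac{509598}{607633} \approx 0.83866$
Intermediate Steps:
$b{\left(Z \right)} = -42 + 6 Z \left(-4 + Z\right)$ ($b{\left(Z \right)} = 6 \left(Z \left(-4 + Z\right) - 7\right) = 6 \left(-7 + Z \left(-4 + Z\right)\right) = -42 + 6 Z \left(-4 + Z\right)$)
$\frac{-302880 + b{\left(-366 \right)}}{370328 + 237305} = \frac{-302880 - \left(-8742 - 803736\right)}{370328 + 237305} = \frac{-302880 + \left(-42 + 8784 + 6 \cdot 133956\right)}{607633} = \left(-302880 + \left(-42 + 8784 + 803736\right)\right) \frac{1}{607633} = \left(-302880 + 812478\right) \frac{1}{607633} = 509598 \cdot \frac{1}{607633} = \frac{509598}{607633}$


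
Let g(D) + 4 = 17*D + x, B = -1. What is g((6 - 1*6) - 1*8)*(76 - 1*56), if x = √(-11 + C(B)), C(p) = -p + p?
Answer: -2800 + 20*I*√11 ≈ -2800.0 + 66.333*I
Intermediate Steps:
C(p) = 0
x = I*√11 (x = √(-11 + 0) = √(-11) = I*√11 ≈ 3.3166*I)
g(D) = -4 + 17*D + I*√11 (g(D) = -4 + (17*D + I*√11) = -4 + 17*D + I*√11)
g((6 - 1*6) - 1*8)*(76 - 1*56) = (-4 + 17*((6 - 1*6) - 1*8) + I*√11)*(76 - 1*56) = (-4 + 17*((6 - 6) - 8) + I*√11)*(76 - 56) = (-4 + 17*(0 - 8) + I*√11)*20 = (-4 + 17*(-8) + I*√11)*20 = (-4 - 136 + I*√11)*20 = (-140 + I*√11)*20 = -2800 + 20*I*√11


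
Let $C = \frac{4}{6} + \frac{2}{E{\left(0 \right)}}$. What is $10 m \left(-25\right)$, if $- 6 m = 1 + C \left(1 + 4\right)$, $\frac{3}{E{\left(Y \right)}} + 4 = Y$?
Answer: $-375$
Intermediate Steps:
$E{\left(Y \right)} = \frac{3}{-4 + Y}$
$C = -2$ ($C = \frac{4}{6} + \frac{2}{3 \frac{1}{-4 + 0}} = 4 \cdot \frac{1}{6} + \frac{2}{3 \frac{1}{-4}} = \frac{2}{3} + \frac{2}{3 \left(- \frac{1}{4}\right)} = \frac{2}{3} + \frac{2}{- \frac{3}{4}} = \frac{2}{3} + 2 \left(- \frac{4}{3}\right) = \frac{2}{3} - \frac{8}{3} = -2$)
$m = \frac{3}{2}$ ($m = - \frac{1 - 2 \left(1 + 4\right)}{6} = - \frac{1 - 10}{6} = \left(- \frac{1}{6}\right) \left(-9\right) = \frac{3}{2} \approx 1.5$)
$10 m \left(-25\right) = 10 \cdot \frac{3}{2} \left(-25\right) = 15 \left(-25\right) = -375$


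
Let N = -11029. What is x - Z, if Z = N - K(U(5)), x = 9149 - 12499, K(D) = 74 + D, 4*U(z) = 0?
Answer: 7753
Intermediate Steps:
U(z) = 0 (U(z) = (1/4)*0 = 0)
x = -3350
Z = -11103 (Z = -11029 - (74 + 0) = -11029 - 1*74 = -11029 - 74 = -11103)
x - Z = -3350 - 1*(-11103) = -3350 + 11103 = 7753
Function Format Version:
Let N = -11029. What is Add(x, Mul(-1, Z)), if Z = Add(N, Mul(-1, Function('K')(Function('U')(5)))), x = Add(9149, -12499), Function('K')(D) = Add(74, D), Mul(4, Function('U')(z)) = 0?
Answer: 7753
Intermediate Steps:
Function('U')(z) = 0 (Function('U')(z) = Mul(Rational(1, 4), 0) = 0)
x = -3350
Z = -11103 (Z = Add(-11029, Mul(-1, Add(74, 0))) = Add(-11029, Mul(-1, 74)) = Add(-11029, -74) = -11103)
Add(x, Mul(-1, Z)) = Add(-3350, Mul(-1, -11103)) = Add(-3350, 11103) = 7753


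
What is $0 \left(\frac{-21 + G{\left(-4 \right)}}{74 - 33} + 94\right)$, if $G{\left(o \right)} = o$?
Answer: $0$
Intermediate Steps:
$0 \left(\frac{-21 + G{\left(-4 \right)}}{74 - 33} + 94\right) = 0 \left(\frac{-21 - 4}{74 - 33} + 94\right) = 0 \left(- \frac{25}{41} + 94\right) = 0 \cdot \frac{3829}{41} = 0$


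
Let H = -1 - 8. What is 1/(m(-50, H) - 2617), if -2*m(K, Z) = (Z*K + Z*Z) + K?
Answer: -2/5715 ≈ -0.00034996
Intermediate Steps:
H = -9
m(K, Z) = -K/2 - Z**2/2 - K*Z/2 (m(K, Z) = -((Z*K + Z*Z) + K)/2 = -((K*Z + Z**2) + K)/2 = -((Z**2 + K*Z) + K)/2 = -(K + Z**2 + K*Z)/2 = -K/2 - Z**2/2 - K*Z/2)
1/(m(-50, H) - 2617) = 1/((-1/2*(-50) - 1/2*(-9)**2 - 1/2*(-50)*(-9)) - 2617) = 1/((25 - 1/2*81 - 225) - 2617) = 1/((25 - 81/2 - 225) - 2617) = 1/(-481/2 - 2617) = 1/(-5715/2) = -2/5715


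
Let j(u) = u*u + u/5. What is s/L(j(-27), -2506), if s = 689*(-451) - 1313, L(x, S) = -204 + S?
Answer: 156026/1355 ≈ 115.15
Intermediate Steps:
j(u) = u² + u/5 (j(u) = u² + u*(⅕) = u² + u/5)
s = -312052 (s = -310739 - 1313 = -312052)
s/L(j(-27), -2506) = -312052/(-204 - 2506) = -312052/(-2710) = -312052*(-1/2710) = 156026/1355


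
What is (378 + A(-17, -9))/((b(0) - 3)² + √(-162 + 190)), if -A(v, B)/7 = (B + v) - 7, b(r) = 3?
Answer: 87*√7/2 ≈ 115.09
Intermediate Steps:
A(v, B) = 49 - 7*B - 7*v (A(v, B) = -7*((B + v) - 7) = -7*(-7 + B + v) = 49 - 7*B - 7*v)
(378 + A(-17, -9))/((b(0) - 3)² + √(-162 + 190)) = (378 + (49 - 7*(-9) - 7*(-17)))/((3 - 3)² + √(-162 + 190)) = (378 + (49 + 63 + 119))/(0² + √28) = (378 + 231)/(0 + 2*√7) = 609/((2*√7)) = 609*(√7/14) = 87*√7/2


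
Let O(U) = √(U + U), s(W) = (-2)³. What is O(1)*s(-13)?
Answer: -8*√2 ≈ -11.314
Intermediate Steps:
s(W) = -8
O(U) = √2*√U (O(U) = √(2*U) = √2*√U)
O(1)*s(-13) = (√2*√1)*(-8) = (√2*1)*(-8) = √2*(-8) = -8*√2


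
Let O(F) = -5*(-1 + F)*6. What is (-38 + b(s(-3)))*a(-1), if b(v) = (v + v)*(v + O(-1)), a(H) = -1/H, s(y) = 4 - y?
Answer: 900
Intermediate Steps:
O(F) = 30 - 30*F (O(F) = -5*(-6 + 6*F) = 30 - 30*F)
b(v) = 2*v*(60 + v) (b(v) = (v + v)*(v + (30 - 30*(-1))) = (2*v)*(v + (30 + 30)) = (2*v)*(v + 60) = (2*v)*(60 + v) = 2*v*(60 + v))
(-38 + b(s(-3)))*a(-1) = (-38 + 2*(4 - 1*(-3))*(60 + (4 - 1*(-3))))*(-1/(-1)) = (-38 + 2*(4 + 3)*(60 + (4 + 3)))*(-1*(-1)) = (-38 + 2*7*(60 + 7))*1 = (-38 + 2*7*67)*1 = (-38 + 938)*1 = 900*1 = 900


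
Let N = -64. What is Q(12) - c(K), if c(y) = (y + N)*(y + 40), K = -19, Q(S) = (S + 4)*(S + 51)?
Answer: 2751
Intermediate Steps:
Q(S) = (4 + S)*(51 + S)
c(y) = (-64 + y)*(40 + y) (c(y) = (y - 64)*(y + 40) = (-64 + y)*(40 + y))
Q(12) - c(K) = (204 + 12**2 + 55*12) - (-2560 + (-19)**2 - 24*(-19)) = (204 + 144 + 660) - (-2560 + 361 + 456) = 1008 - 1*(-1743) = 1008 + 1743 = 2751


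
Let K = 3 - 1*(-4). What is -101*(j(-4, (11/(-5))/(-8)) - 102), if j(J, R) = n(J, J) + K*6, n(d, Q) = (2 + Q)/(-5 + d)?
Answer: 54338/9 ≈ 6037.6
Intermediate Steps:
n(d, Q) = (2 + Q)/(-5 + d)
K = 7 (K = 3 + 4 = 7)
j(J, R) = 42 + (2 + J)/(-5 + J) (j(J, R) = (2 + J)/(-5 + J) + 7*6 = (2 + J)/(-5 + J) + 42 = 42 + (2 + J)/(-5 + J))
-101*(j(-4, (11/(-5))/(-8)) - 102) = -101*((-208 + 43*(-4))/(-5 - 4) - 102) = -101*((-208 - 172)/(-9) - 102) = -101*(-⅑*(-380) - 102) = -101*(380/9 - 102) = -101*(-538/9) = 54338/9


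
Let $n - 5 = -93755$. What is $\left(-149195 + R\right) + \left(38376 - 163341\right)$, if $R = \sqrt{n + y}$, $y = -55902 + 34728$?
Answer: $-274160 + 2 i \sqrt{28731} \approx -2.7416 \cdot 10^{5} + 339.0 i$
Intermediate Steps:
$n = -93750$ ($n = 5 - 93755 = -93750$)
$y = -21174$
$R = 2 i \sqrt{28731}$ ($R = \sqrt{-93750 - 21174} = \sqrt{-114924} = 2 i \sqrt{28731} \approx 339.0 i$)
$\left(-149195 + R\right) + \left(38376 - 163341\right) = \left(-149195 + 2 i \sqrt{28731}\right) + \left(38376 - 163341\right) = \left(-149195 + 2 i \sqrt{28731}\right) - 124965 = -274160 + 2 i \sqrt{28731}$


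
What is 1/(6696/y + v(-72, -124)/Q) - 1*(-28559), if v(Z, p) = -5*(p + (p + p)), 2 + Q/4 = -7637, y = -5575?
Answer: 1534807148096/53743119 ≈ 28558.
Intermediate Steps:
Q = -30556 (Q = -8 + 4*(-7637) = -8 - 30548 = -30556)
v(Z, p) = -15*p (v(Z, p) = -5*(p + 2*p) = -15*p)
1/(6696/y + v(-72, -124)/Q) - 1*(-28559) = 1/(6696/(-5575) - 15*(-124)/(-30556)) - 1*(-28559) = 1/(6696*(-1/5575) + 1860*(-1/30556)) + 28559 = 1/(-6696/5575 - 465/7639) + 28559 = 1/(-53743119/42587425) + 28559 = -42587425/53743119 + 28559 = 1534807148096/53743119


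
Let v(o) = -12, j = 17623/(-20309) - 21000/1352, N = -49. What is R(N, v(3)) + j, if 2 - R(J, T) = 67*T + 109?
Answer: 2335968625/3432221 ≈ 680.60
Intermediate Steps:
j = -56289412/3432221 (j = 17623*(-1/20309) - 21000*1/1352 = -17623/20309 - 2625/169 = -56289412/3432221 ≈ -16.400)
R(J, T) = -107 - 67*T (R(J, T) = 2 - (67*T + 109) = 2 - (109 + 67*T) = 2 + (-109 - 67*T) = -107 - 67*T)
R(N, v(3)) + j = (-107 - 67*(-12)) - 56289412/3432221 = (-107 + 804) - 56289412/3432221 = 697 - 56289412/3432221 = 2335968625/3432221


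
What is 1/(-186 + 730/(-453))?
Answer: -453/84988 ≈ -0.0053302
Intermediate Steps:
1/(-186 + 730/(-453)) = 1/(-186 + 730*(-1/453)) = 1/(-186 - 730/453) = 1/(-84988/453) = -453/84988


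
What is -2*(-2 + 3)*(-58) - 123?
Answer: -7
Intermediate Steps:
-2*(-2 + 3)*(-58) - 123 = -2*1*(-58) - 123 = -2*(-58) - 123 = 116 - 123 = -7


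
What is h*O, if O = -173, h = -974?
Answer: 168502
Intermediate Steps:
h*O = -974*(-173) = 168502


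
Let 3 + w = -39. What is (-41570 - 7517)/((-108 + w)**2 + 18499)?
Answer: -49087/40999 ≈ -1.1973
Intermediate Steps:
w = -42 (w = -3 - 39 = -42)
(-41570 - 7517)/((-108 + w)**2 + 18499) = (-41570 - 7517)/((-108 - 42)**2 + 18499) = -49087/((-150)**2 + 18499) = -49087/(22500 + 18499) = -49087/40999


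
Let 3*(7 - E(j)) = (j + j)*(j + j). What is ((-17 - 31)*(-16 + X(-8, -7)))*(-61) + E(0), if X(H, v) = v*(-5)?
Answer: 55639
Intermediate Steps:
E(j) = 7 - 4*j²/3 (E(j) = 7 - (j + j)*(j + j)/3 = 7 - 2*j*2*j/3 = 7 - 4*j²/3)
X(H, v) = -5*v
((-17 - 31)*(-16 + X(-8, -7)))*(-61) + E(0) = ((-17 - 31)*(-16 - 5*(-7)))*(-61) + (7 - 4/3*0²) = -48*(-16 + 35)*(-61) + (7 - 4/3*0) = -48*19*(-61) + (7 + 0) = -912*(-61) + 7 = 55632 + 7 = 55639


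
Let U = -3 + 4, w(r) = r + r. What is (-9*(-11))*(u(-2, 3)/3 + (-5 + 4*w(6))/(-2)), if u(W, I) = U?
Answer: -4191/2 ≈ -2095.5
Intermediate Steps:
w(r) = 2*r
U = 1
u(W, I) = 1
(-9*(-11))*(u(-2, 3)/3 + (-5 + 4*w(6))/(-2)) = (-9*(-11))*(1/3 + (-5 + 4*(2*6))/(-2)) = 99*(1*(⅓) + (-5 + 4*12)*(-½)) = 99*(⅓ + (-5 + 48)*(-½)) = 99*(⅓ + 43*(-½)) = 99*(⅓ - 43/2) = 99*(-127/6) = -4191/2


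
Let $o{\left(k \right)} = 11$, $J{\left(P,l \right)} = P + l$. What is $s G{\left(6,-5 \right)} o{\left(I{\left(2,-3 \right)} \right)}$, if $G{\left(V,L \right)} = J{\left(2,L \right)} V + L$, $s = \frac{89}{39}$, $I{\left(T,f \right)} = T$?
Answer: $- \frac{22517}{39} \approx -577.36$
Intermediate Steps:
$s = \frac{89}{39}$ ($s = 89 \cdot \frac{1}{39} = \frac{89}{39} \approx 2.2821$)
$G{\left(V,L \right)} = L + V \left(2 + L\right)$ ($G{\left(V,L \right)} = \left(2 + L\right) V + L = V \left(2 + L\right) + L = L + V \left(2 + L\right)$)
$s G{\left(6,-5 \right)} o{\left(I{\left(2,-3 \right)} \right)} = \frac{89 \left(-5 + 6 \left(2 - 5\right)\right)}{39} \cdot 11 = \frac{89 \left(-5 + 6 \left(-3\right)\right)}{39} \cdot 11 = \frac{89 \left(-5 - 18\right)}{39} \cdot 11 = \frac{89}{39} \left(-23\right) 11 = \left(- \frac{2047}{39}\right) 11 = - \frac{22517}{39}$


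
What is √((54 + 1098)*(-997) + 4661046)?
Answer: 3*√390278 ≈ 1874.2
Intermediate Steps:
√((54 + 1098)*(-997) + 4661046) = √(1152*(-997) + 4661046) = √(-1148544 + 4661046) = √3512502 = 3*√390278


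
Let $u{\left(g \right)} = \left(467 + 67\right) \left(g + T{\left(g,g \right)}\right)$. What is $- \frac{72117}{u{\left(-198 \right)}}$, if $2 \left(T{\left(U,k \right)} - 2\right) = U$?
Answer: $\frac{24039}{52510} \approx 0.4578$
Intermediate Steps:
$T{\left(U,k \right)} = 2 + \frac{U}{2}$
$u{\left(g \right)} = 1068 + 801 g$ ($u{\left(g \right)} = \left(467 + 67\right) \left(g + \left(2 + \frac{g}{2}\right)\right) = 534 \left(2 + \frac{3 g}{2}\right) = 1068 + 801 g$)
$- \frac{72117}{u{\left(-198 \right)}} = - \frac{72117}{1068 + 801 \left(-198\right)} = - \frac{72117}{1068 - 158598} = - \frac{72117}{-157530} = \left(-72117\right) \left(- \frac{1}{157530}\right) = \frac{24039}{52510}$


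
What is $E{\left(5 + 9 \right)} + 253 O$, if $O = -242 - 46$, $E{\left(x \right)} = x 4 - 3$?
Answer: $-72811$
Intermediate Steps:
$E{\left(x \right)} = -3 + 4 x$ ($E{\left(x \right)} = 4 x - 3 = -3 + 4 x$)
$O = -288$ ($O = -242 - 46 = -288$)
$E{\left(5 + 9 \right)} + 253 O = \left(-3 + 4 \left(5 + 9\right)\right) + 253 \left(-288\right) = \left(-3 + 4 \cdot 14\right) - 72864 = \left(-3 + 56\right) - 72864 = 53 - 72864 = -72811$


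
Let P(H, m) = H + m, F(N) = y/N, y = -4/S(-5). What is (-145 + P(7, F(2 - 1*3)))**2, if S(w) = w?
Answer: 481636/25 ≈ 19265.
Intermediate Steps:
y = 4/5 (y = -4/(-5) = -4*(-1/5) = 4/5 ≈ 0.80000)
F(N) = 4/(5*N)
(-145 + P(7, F(2 - 1*3)))**2 = (-145 + (7 + 4/(5*(2 - 1*3))))**2 = (-145 + (7 + 4/(5*(2 - 3))))**2 = (-145 + (7 + (4/5)/(-1)))**2 = (-145 + (7 + (4/5)*(-1)))**2 = (-145 + (7 - 4/5))**2 = (-145 + 31/5)**2 = (-694/5)**2 = 481636/25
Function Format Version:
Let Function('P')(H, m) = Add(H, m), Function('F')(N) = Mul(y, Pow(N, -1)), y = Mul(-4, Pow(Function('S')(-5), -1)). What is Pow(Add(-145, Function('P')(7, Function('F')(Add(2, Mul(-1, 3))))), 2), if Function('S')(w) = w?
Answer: Rational(481636, 25) ≈ 19265.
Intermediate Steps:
y = Rational(4, 5) (y = Mul(-4, Pow(-5, -1)) = Mul(-4, Rational(-1, 5)) = Rational(4, 5) ≈ 0.80000)
Function('F')(N) = Mul(Rational(4, 5), Pow(N, -1))
Pow(Add(-145, Function('P')(7, Function('F')(Add(2, Mul(-1, 3))))), 2) = Pow(Add(-145, Add(7, Mul(Rational(4, 5), Pow(Add(2, Mul(-1, 3)), -1)))), 2) = Pow(Add(-145, Add(7, Mul(Rational(4, 5), Pow(Add(2, -3), -1)))), 2) = Pow(Add(-145, Add(7, Mul(Rational(4, 5), Pow(-1, -1)))), 2) = Pow(Add(-145, Add(7, Mul(Rational(4, 5), -1))), 2) = Pow(Add(-145, Add(7, Rational(-4, 5))), 2) = Pow(Add(-145, Rational(31, 5)), 2) = Pow(Rational(-694, 5), 2) = Rational(481636, 25)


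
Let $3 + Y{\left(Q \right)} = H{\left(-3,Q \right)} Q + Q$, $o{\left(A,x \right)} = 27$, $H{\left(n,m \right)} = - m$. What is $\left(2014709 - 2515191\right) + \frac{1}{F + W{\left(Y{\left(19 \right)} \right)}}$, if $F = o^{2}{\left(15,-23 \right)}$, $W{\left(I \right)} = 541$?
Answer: $- \frac{635612139}{1270} \approx -5.0048 \cdot 10^{5}$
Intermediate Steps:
$Y{\left(Q \right)} = -3 + Q - Q^{2}$ ($Y{\left(Q \right)} = -3 + \left(- Q Q + Q\right) = -3 - \left(Q^{2} - Q\right) = -3 + Q - Q^{2}$)
$F = 729$ ($F = 27^{2} = 729$)
$\left(2014709 - 2515191\right) + \frac{1}{F + W{\left(Y{\left(19 \right)} \right)}} = \left(2014709 - 2515191\right) + \frac{1}{729 + 541} = -500482 + \frac{1}{1270} = - \frac{635612139}{1270}$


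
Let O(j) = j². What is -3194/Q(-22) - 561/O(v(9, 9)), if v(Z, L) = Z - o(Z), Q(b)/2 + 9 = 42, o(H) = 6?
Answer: -1218/11 ≈ -110.73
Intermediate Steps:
Q(b) = 66 (Q(b) = -18 + 2*42 = -18 + 84 = 66)
v(Z, L) = -6 + Z (v(Z, L) = Z - 1*6 = Z - 6 = -6 + Z)
-3194/Q(-22) - 561/O(v(9, 9)) = -3194/66 - 561/(-6 + 9)² = -3194*1/66 - 561/(3²) = -1597/33 - 561/9 = -1597/33 - 561*⅑ = -1597/33 - 187/3 = -1218/11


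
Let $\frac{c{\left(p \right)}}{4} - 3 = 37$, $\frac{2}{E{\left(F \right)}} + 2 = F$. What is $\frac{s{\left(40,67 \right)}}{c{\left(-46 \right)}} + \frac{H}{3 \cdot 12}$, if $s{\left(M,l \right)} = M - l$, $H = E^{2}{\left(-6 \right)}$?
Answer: $- \frac{481}{2880} \approx -0.16701$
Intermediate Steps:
$E{\left(F \right)} = \frac{2}{-2 + F}$
$H = \frac{1}{16}$ ($H = \left(\frac{2}{-2 - 6}\right)^{2} = \left(\frac{2}{-8}\right)^{2} = \left(2 \left(- \frac{1}{8}\right)\right)^{2} = \left(- \frac{1}{4}\right)^{2} = \frac{1}{16} \approx 0.0625$)
$c{\left(p \right)} = 160$ ($c{\left(p \right)} = 12 + 4 \cdot 37 = 12 + 148 = 160$)
$\frac{s{\left(40,67 \right)}}{c{\left(-46 \right)}} + \frac{H}{3 \cdot 12} = \frac{40 - 67}{160} + \frac{1}{16 \cdot 3 \cdot 12} = \left(40 - 67\right) \frac{1}{160} + \frac{1}{16 \cdot 36} = \left(-27\right) \frac{1}{160} + \frac{1}{16} \cdot \frac{1}{36} = - \frac{27}{160} + \frac{1}{576} = - \frac{481}{2880}$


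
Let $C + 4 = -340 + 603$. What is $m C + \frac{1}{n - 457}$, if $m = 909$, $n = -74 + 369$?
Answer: $\frac{38139821}{162} \approx 2.3543 \cdot 10^{5}$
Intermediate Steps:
$C = 259$ ($C = -4 + \left(-340 + 603\right) = -4 + 263 = 259$)
$n = 295$
$m C + \frac{1}{n - 457} = 909 \cdot 259 + \frac{1}{295 - 457} = 235431 + \frac{1}{-162} = 235431 - \frac{1}{162} = \frac{38139821}{162}$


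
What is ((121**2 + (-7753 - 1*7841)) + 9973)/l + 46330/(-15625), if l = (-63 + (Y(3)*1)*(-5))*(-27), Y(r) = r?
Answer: 4336652/3290625 ≈ 1.3179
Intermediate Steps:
l = 2106 (l = (-63 + (3*1)*(-5))*(-27) = (-63 + 3*(-5))*(-27) = (-63 - 15)*(-27) = -78*(-27) = 2106)
((121**2 + (-7753 - 1*7841)) + 9973)/l + 46330/(-15625) = ((121**2 + (-7753 - 1*7841)) + 9973)/2106 + 46330/(-15625) = ((14641 + (-7753 - 7841)) + 9973)*(1/2106) + 46330*(-1/15625) = ((14641 - 15594) + 9973)*(1/2106) - 9266/3125 = (-953 + 9973)*(1/2106) - 9266/3125 = 9020*(1/2106) - 9266/3125 = 4510/1053 - 9266/3125 = 4336652/3290625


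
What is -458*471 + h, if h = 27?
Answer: -215691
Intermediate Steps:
-458*471 + h = -458*471 + 27 = -215718 + 27 = -215691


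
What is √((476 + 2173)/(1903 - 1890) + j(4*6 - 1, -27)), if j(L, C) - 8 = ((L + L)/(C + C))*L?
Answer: √2630706/117 ≈ 13.863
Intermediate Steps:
j(L, C) = 8 + L²/C (j(L, C) = 8 + ((L + L)/(C + C))*L = 8 + ((2*L)/((2*C)))*L = 8 + ((2*L)*(1/(2*C)))*L = 8 + (L/C)*L = 8 + L²/C)
√((476 + 2173)/(1903 - 1890) + j(4*6 - 1, -27)) = √((476 + 2173)/(1903 - 1890) + (8 + (4*6 - 1)²/(-27))) = √(2649/13 + (8 - (24 - 1)²/27)) = √(2649*(1/13) + (8 - 1/27*23²)) = √(2649/13 + (8 - 1/27*529)) = √(2649/13 + (8 - 529/27)) = √(2649/13 - 313/27) = √(67454/351) = √2630706/117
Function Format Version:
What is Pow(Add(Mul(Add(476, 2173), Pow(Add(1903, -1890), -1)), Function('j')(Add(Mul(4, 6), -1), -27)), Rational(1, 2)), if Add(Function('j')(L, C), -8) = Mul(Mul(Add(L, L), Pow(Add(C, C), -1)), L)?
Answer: Mul(Rational(1, 117), Pow(2630706, Rational(1, 2))) ≈ 13.863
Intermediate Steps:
Function('j')(L, C) = Add(8, Mul(Pow(C, -1), Pow(L, 2))) (Function('j')(L, C) = Add(8, Mul(Mul(Add(L, L), Pow(Add(C, C), -1)), L)) = Add(8, Mul(Mul(Mul(2, L), Pow(Mul(2, C), -1)), L)) = Add(8, Mul(Mul(Mul(2, L), Mul(Rational(1, 2), Pow(C, -1))), L)) = Add(8, Mul(Mul(L, Pow(C, -1)), L)) = Add(8, Mul(Pow(C, -1), Pow(L, 2))))
Pow(Add(Mul(Add(476, 2173), Pow(Add(1903, -1890), -1)), Function('j')(Add(Mul(4, 6), -1), -27)), Rational(1, 2)) = Pow(Add(Mul(Add(476, 2173), Pow(Add(1903, -1890), -1)), Add(8, Mul(Pow(-27, -1), Pow(Add(Mul(4, 6), -1), 2)))), Rational(1, 2)) = Pow(Add(Mul(2649, Pow(13, -1)), Add(8, Mul(Rational(-1, 27), Pow(Add(24, -1), 2)))), Rational(1, 2)) = Pow(Add(Mul(2649, Rational(1, 13)), Add(8, Mul(Rational(-1, 27), Pow(23, 2)))), Rational(1, 2)) = Pow(Add(Rational(2649, 13), Add(8, Mul(Rational(-1, 27), 529))), Rational(1, 2)) = Pow(Add(Rational(2649, 13), Add(8, Rational(-529, 27))), Rational(1, 2)) = Pow(Add(Rational(2649, 13), Rational(-313, 27)), Rational(1, 2)) = Pow(Rational(67454, 351), Rational(1, 2)) = Mul(Rational(1, 117), Pow(2630706, Rational(1, 2)))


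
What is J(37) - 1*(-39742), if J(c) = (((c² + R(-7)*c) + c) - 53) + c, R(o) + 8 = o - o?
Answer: 40836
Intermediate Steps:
R(o) = -8 (R(o) = -8 + (o - o) = -8 + 0 = -8)
J(c) = -53 + c² - 6*c (J(c) = (((c² - 8*c) + c) - 53) + c = ((c² - 7*c) - 53) + c = (-53 + c² - 7*c) + c = -53 + c² - 6*c)
J(37) - 1*(-39742) = (-53 + 37² - 6*37) - 1*(-39742) = (-53 + 1369 - 222) + 39742 = 1094 + 39742 = 40836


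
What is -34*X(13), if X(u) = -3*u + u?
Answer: 884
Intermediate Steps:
X(u) = -2*u
-34*X(13) = -(-68)*13 = -34*(-26) = 884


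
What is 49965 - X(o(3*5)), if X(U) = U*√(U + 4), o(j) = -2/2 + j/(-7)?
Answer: 49965 + 22*√42/49 ≈ 49968.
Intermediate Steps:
o(j) = -1 - j/7 (o(j) = -2*½ + j*(-⅐) = -1 - j/7)
X(U) = U*√(4 + U)
49965 - X(o(3*5)) = 49965 - (-1 - 3*5/7)*√(4 + (-1 - 3*5/7)) = 49965 - (-1 - ⅐*15)*√(4 + (-1 - ⅐*15)) = 49965 - (-1 - 15/7)*√(4 + (-1 - 15/7)) = 49965 - (-22)*√(4 - 22/7)/7 = 49965 - (-22)*√(6/7)/7 = 49965 - (-22)*√42/7/7 = 49965 - (-22)*√42/49 = 49965 + 22*√42/49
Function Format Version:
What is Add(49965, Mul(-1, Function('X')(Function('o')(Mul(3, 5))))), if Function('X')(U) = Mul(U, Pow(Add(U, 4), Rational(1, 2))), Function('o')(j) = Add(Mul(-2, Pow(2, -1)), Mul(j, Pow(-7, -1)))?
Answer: Add(49965, Mul(Rational(22, 49), Pow(42, Rational(1, 2)))) ≈ 49968.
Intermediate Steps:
Function('o')(j) = Add(-1, Mul(Rational(-1, 7), j)) (Function('o')(j) = Add(Mul(-2, Rational(1, 2)), Mul(j, Rational(-1, 7))) = Add(-1, Mul(Rational(-1, 7), j)))
Function('X')(U) = Mul(U, Pow(Add(4, U), Rational(1, 2)))
Add(49965, Mul(-1, Function('X')(Function('o')(Mul(3, 5))))) = Add(49965, Mul(-1, Mul(Add(-1, Mul(Rational(-1, 7), Mul(3, 5))), Pow(Add(4, Add(-1, Mul(Rational(-1, 7), Mul(3, 5)))), Rational(1, 2))))) = Add(49965, Mul(-1, Mul(Add(-1, Mul(Rational(-1, 7), 15)), Pow(Add(4, Add(-1, Mul(Rational(-1, 7), 15))), Rational(1, 2))))) = Add(49965, Mul(-1, Mul(Add(-1, Rational(-15, 7)), Pow(Add(4, Add(-1, Rational(-15, 7))), Rational(1, 2))))) = Add(49965, Mul(-1, Mul(Rational(-22, 7), Pow(Add(4, Rational(-22, 7)), Rational(1, 2))))) = Add(49965, Mul(-1, Mul(Rational(-22, 7), Pow(Rational(6, 7), Rational(1, 2))))) = Add(49965, Mul(-1, Mul(Rational(-22, 7), Mul(Rational(1, 7), Pow(42, Rational(1, 2)))))) = Add(49965, Mul(-1, Mul(Rational(-22, 49), Pow(42, Rational(1, 2))))) = Add(49965, Mul(Rational(22, 49), Pow(42, Rational(1, 2))))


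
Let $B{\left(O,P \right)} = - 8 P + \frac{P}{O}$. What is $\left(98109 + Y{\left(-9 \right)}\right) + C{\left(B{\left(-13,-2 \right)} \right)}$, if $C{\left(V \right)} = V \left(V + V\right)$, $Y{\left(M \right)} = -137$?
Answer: $\frac{16645468}{169} \approx 98494.0$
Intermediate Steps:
$C{\left(V \right)} = 2 V^{2}$ ($C{\left(V \right)} = V 2 V = 2 V^{2}$)
$\left(98109 + Y{\left(-9 \right)}\right) + C{\left(B{\left(-13,-2 \right)} \right)} = \left(98109 - 137\right) + 2 \left(\left(-8\right) \left(-2\right) - \frac{2}{-13}\right)^{2} = 97972 + 2 \left(16 - - \frac{2}{13}\right)^{2} = 97972 + 2 \left(16 + \frac{2}{13}\right)^{2} = 97972 + 2 \left(\frac{210}{13}\right)^{2} = 97972 + 2 \cdot \frac{44100}{169} = 97972 + \frac{88200}{169} = \frac{16645468}{169}$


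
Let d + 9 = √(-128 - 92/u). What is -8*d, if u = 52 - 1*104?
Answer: 72 - 8*I*√21333/13 ≈ 72.0 - 89.882*I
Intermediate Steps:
u = -52 (u = 52 - 104 = -52)
d = -9 + I*√21333/13 (d = -9 + √(-128 - 92/(-52)) = -9 + √(-128 - 92*(-1/52)) = -9 + √(-128 + 23/13) = -9 + √(-1641/13) = -9 + I*√21333/13 ≈ -9.0 + 11.235*I)
-8*d = -8*(-9 + I*√21333/13) = 72 - 8*I*√21333/13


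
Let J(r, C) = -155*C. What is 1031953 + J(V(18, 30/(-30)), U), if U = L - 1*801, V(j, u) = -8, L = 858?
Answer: 1023118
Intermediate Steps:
U = 57 (U = 858 - 1*801 = 858 - 801 = 57)
1031953 + J(V(18, 30/(-30)), U) = 1031953 - 155*57 = 1031953 - 8835 = 1023118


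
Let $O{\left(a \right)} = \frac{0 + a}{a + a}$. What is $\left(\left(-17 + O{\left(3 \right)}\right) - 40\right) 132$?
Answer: $-7458$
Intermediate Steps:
$O{\left(a \right)} = \frac{1}{2}$ ($O{\left(a \right)} = \frac{a}{2 a} = a \frac{1}{2 a} = \frac{1}{2}$)
$\left(\left(-17 + O{\left(3 \right)}\right) - 40\right) 132 = \left(\left(-17 + \frac{1}{2}\right) - 40\right) 132 = \left(- \frac{33}{2} + \left(-53 + 13\right)\right) 132 = \left(- \frac{33}{2} - 40\right) 132 = \left(- \frac{113}{2}\right) 132 = -7458$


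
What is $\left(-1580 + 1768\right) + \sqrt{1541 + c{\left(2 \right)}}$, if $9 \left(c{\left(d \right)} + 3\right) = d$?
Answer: $188 + \frac{2 \sqrt{3461}}{3} \approx 227.22$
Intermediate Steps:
$c{\left(d \right)} = -3 + \frac{d}{9}$
$\left(-1580 + 1768\right) + \sqrt{1541 + c{\left(2 \right)}} = \left(-1580 + 1768\right) + \sqrt{1541 + \left(-3 + \frac{1}{9} \cdot 2\right)} = 188 + \sqrt{1541 + \left(-3 + \frac{2}{9}\right)} = 188 + \sqrt{1541 - \frac{25}{9}} = 188 + \sqrt{\frac{13844}{9}} = 188 + \frac{2 \sqrt{3461}}{3}$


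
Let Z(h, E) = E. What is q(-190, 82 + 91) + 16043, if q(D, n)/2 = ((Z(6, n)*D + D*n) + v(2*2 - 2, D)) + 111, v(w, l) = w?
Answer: -115211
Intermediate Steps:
q(D, n) = 226 + 4*D*n (q(D, n) = 2*(((n*D + D*n) + (2*2 - 2)) + 111) = 2*(((D*n + D*n) + (4 - 2)) + 111) = 2*((2*D*n + 2) + 111) = 2*((2 + 2*D*n) + 111) = 2*(113 + 2*D*n) = 226 + 4*D*n)
q(-190, 82 + 91) + 16043 = (226 + 4*(-190)*(82 + 91)) + 16043 = (226 + 4*(-190)*173) + 16043 = (226 - 131480) + 16043 = -131254 + 16043 = -115211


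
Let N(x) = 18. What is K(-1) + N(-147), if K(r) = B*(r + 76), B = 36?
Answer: 2718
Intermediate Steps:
K(r) = 2736 + 36*r (K(r) = 36*(r + 76) = 36*(76 + r) = 2736 + 36*r)
K(-1) + N(-147) = (2736 + 36*(-1)) + 18 = (2736 - 36) + 18 = 2700 + 18 = 2718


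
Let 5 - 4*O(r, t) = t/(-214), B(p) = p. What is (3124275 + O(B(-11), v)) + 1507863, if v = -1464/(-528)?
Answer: 87232446417/18832 ≈ 4.6321e+6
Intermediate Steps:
v = 61/22 (v = -1464*(-1/528) = 61/22 ≈ 2.7727)
O(r, t) = 5/4 + t/856 (O(r, t) = 5/4 - t/(4*(-214)) = 5/4 - t*(-1)/(4*214) = 5/4 - (-1)*t/856 = 5/4 + t/856)
(3124275 + O(B(-11), v)) + 1507863 = (3124275 + (5/4 + (1/856)*(61/22))) + 1507863 = (3124275 + (5/4 + 61/18832)) + 1507863 = (3124275 + 23601/18832) + 1507863 = 58836370401/18832 + 1507863 = 87232446417/18832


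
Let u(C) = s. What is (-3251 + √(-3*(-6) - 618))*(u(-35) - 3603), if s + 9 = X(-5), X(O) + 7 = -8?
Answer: 11791377 - 36270*I*√6 ≈ 1.1791e+7 - 88843.0*I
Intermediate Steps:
X(O) = -15 (X(O) = -7 - 8 = -15)
s = -24 (s = -9 - 15 = -24)
u(C) = -24
(-3251 + √(-3*(-6) - 618))*(u(-35) - 3603) = (-3251 + √(-3*(-6) - 618))*(-24 - 3603) = (-3251 + √(18 - 618))*(-3627) = (-3251 + √(-600))*(-3627) = (-3251 + 10*I*√6)*(-3627) = 11791377 - 36270*I*√6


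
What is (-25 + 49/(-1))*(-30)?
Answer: 2220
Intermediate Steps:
(-25 + 49/(-1))*(-30) = (-25 + 49*(-1))*(-30) = (-25 - 49)*(-30) = -74*(-30) = 2220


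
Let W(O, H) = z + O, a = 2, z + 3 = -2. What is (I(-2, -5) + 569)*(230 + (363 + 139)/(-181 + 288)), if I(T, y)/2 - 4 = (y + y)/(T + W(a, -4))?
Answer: 14590072/107 ≈ 1.3636e+5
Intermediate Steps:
z = -5 (z = -3 - 2 = -5)
W(O, H) = -5 + O
I(T, y) = 8 + 4*y/(-3 + T) (I(T, y) = 8 + 2*((y + y)/(T + (-5 + 2))) = 8 + 2*((2*y)/(T - 3)) = 8 + 2*((2*y)/(-3 + T)) = 8 + 2*(2*y/(-3 + T)) = 8 + 4*y/(-3 + T))
(I(-2, -5) + 569)*(230 + (363 + 139)/(-181 + 288)) = (4*(-6 - 5 + 2*(-2))/(-3 - 2) + 569)*(230 + (363 + 139)/(-181 + 288)) = (4*(-6 - 5 - 4)/(-5) + 569)*(230 + 502/107) = (4*(-⅕)*(-15) + 569)*(230 + 502*(1/107)) = (12 + 569)*(230 + 502/107) = 581*(25112/107) = 14590072/107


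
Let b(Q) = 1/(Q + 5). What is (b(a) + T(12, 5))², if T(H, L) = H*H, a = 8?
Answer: 3508129/169 ≈ 20758.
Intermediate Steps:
T(H, L) = H²
b(Q) = 1/(5 + Q)
(b(a) + T(12, 5))² = (1/(5 + 8) + 12²)² = (1/13 + 144)² = (1873/13)² = 3508129/169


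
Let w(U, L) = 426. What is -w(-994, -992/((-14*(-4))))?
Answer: -426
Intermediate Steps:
-w(-994, -992/((-14*(-4)))) = -1*426 = -426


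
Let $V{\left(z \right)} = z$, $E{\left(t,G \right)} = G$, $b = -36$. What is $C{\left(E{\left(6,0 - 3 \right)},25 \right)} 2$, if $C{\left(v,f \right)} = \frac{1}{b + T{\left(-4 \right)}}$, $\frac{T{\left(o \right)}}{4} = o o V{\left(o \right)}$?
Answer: $- \frac{1}{146} \approx -0.0068493$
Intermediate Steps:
$T{\left(o \right)} = 4 o^{3}$ ($T{\left(o \right)} = 4 o o o = 4 o^{2} o = 4 o^{3}$)
$C{\left(v,f \right)} = - \frac{1}{292}$ ($C{\left(v,f \right)} = \frac{1}{-36 + 4 \left(-4\right)^{3}} = \frac{1}{-36 + 4 \left(-64\right)} = \frac{1}{-36 - 256} = \frac{1}{-292} = - \frac{1}{292}$)
$C{\left(E{\left(6,0 - 3 \right)},25 \right)} 2 = \left(- \frac{1}{292}\right) 2 = - \frac{1}{146}$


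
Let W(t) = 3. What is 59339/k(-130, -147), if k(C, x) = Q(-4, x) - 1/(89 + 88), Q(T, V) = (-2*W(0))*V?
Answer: 10503003/156113 ≈ 67.278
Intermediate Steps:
Q(T, V) = -6*V (Q(T, V) = (-2*3)*V = -6*V)
k(C, x) = -1/177 - 6*x (k(C, x) = -6*x - 1/(89 + 88) = -6*x - 1/177 = -1/177 - 6*x)
59339/k(-130, -147) = 59339/(-1/177 - 6*(-147)) = 59339/(-1/177 + 882) = 59339/(156113/177) = 59339*(177/156113) = 10503003/156113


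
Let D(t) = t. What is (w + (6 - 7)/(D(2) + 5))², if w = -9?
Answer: 4096/49 ≈ 83.592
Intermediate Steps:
(w + (6 - 7)/(D(2) + 5))² = (-9 + (6 - 7)/(2 + 5))² = (-9 - 1/7)² = (-9 - 1*⅐)² = (-9 - ⅐)² = (-64/7)² = 4096/49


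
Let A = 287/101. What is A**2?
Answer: 82369/10201 ≈ 8.0746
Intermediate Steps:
A = 287/101 (A = 287*(1/101) = 287/101 ≈ 2.8416)
A**2 = (287/101)**2 = 82369/10201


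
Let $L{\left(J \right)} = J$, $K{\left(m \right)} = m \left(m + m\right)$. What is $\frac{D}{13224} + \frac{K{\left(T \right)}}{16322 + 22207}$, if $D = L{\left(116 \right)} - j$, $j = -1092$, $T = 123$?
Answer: $\frac{689313}{786277} \approx 0.87668$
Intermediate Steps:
$K{\left(m \right)} = 2 m^{2}$ ($K{\left(m \right)} = m 2 m = 2 m^{2}$)
$D = 1208$ ($D = 116 - -1092 = 116 + 1092 = 1208$)
$\frac{D}{13224} + \frac{K{\left(T \right)}}{16322 + 22207} = \frac{1208}{13224} + \frac{2 \cdot 123^{2}}{16322 + 22207} = 1208 \cdot \frac{1}{13224} + \frac{2 \cdot 15129}{38529} = \frac{151}{1653} + 30258 \cdot \frac{1}{38529} = \frac{151}{1653} + \frac{3362}{4281} = \frac{689313}{786277}$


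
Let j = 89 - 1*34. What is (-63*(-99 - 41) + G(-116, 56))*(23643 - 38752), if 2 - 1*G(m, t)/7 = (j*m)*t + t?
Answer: -37914554818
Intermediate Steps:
j = 55 (j = 89 - 34 = 55)
G(m, t) = 14 - 7*t - 385*m*t (G(m, t) = 14 - 7*((55*m)*t + t) = 14 - 7*(55*m*t + t) = 14 - 7*(t + 55*m*t) = 14 + (-7*t - 385*m*t) = 14 - 7*t - 385*m*t)
(-63*(-99 - 41) + G(-116, 56))*(23643 - 38752) = (-63*(-99 - 41) + (14 - 7*56 - 385*(-116)*56))*(23643 - 38752) = (-63*(-140) + (14 - 392 + 2500960))*(-15109) = (8820 + 2500582)*(-15109) = 2509402*(-15109) = -37914554818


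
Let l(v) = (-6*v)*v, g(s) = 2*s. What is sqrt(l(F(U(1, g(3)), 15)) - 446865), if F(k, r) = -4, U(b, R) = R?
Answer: I*sqrt(446961) ≈ 668.55*I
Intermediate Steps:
l(v) = -6*v**2
sqrt(l(F(U(1, g(3)), 15)) - 446865) = sqrt(-6*(-4)**2 - 446865) = sqrt(-6*16 - 446865) = sqrt(-96 - 446865) = sqrt(-446961) = I*sqrt(446961)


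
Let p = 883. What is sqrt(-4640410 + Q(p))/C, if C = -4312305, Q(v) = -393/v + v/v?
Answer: -2*I*sqrt(904519049955)/3807765315 ≈ -0.00049954*I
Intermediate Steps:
Q(v) = 1 - 393/v (Q(v) = -393/v + 1 = 1 - 393/v)
sqrt(-4640410 + Q(p))/C = sqrt(-4640410 + (-393 + 883)/883)/(-4312305) = sqrt(-4640410 + (1/883)*490)*(-1/4312305) = sqrt(-4640410 + 490/883)*(-1/4312305) = sqrt(-4097481540/883)*(-1/4312305) = (2*I*sqrt(904519049955)/883)*(-1/4312305) = -2*I*sqrt(904519049955)/3807765315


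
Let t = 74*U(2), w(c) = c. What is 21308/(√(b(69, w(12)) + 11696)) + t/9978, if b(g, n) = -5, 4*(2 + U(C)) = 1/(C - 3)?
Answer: -111/6652 + 21308*√1299/3897 ≈ 197.05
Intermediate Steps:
U(C) = -2 + 1/(4*(-3 + C)) (U(C) = -2 + 1/(4*(C - 3)) = -2 + 1/(4*(-3 + C)))
t = -333/2 (t = 74*((25 - 8*2)/(4*(-3 + 2))) = 74*((¼)*(25 - 16)/(-1)) = 74*((¼)*(-1)*9) = 74*(-9/4) = -333/2 ≈ -166.50)
21308/(√(b(69, w(12)) + 11696)) + t/9978 = 21308/(√(-5 + 11696)) - 333/2/9978 = 21308/(√11691) - 333/2*1/9978 = 21308/((3*√1299)) - 111/6652 = 21308*(√1299/3897) - 111/6652 = 21308*√1299/3897 - 111/6652 = -111/6652 + 21308*√1299/3897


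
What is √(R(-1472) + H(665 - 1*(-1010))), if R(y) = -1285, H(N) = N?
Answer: √390 ≈ 19.748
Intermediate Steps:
√(R(-1472) + H(665 - 1*(-1010))) = √(-1285 + (665 - 1*(-1010))) = √(-1285 + (665 + 1010)) = √(-1285 + 1675) = √390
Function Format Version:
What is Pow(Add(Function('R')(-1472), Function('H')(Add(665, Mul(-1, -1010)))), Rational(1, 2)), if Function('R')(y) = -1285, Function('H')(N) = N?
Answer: Pow(390, Rational(1, 2)) ≈ 19.748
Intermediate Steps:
Pow(Add(Function('R')(-1472), Function('H')(Add(665, Mul(-1, -1010)))), Rational(1, 2)) = Pow(Add(-1285, Add(665, Mul(-1, -1010))), Rational(1, 2)) = Pow(Add(-1285, Add(665, 1010)), Rational(1, 2)) = Pow(Add(-1285, 1675), Rational(1, 2)) = Pow(390, Rational(1, 2))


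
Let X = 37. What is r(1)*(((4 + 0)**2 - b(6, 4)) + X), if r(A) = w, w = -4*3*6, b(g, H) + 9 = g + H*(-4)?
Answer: -5184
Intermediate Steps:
b(g, H) = -9 + g - 4*H (b(g, H) = -9 + (g + H*(-4)) = -9 + (g - 4*H) = -9 + g - 4*H)
w = -72 (w = -12*6 = -72)
r(A) = -72
r(1)*(((4 + 0)**2 - b(6, 4)) + X) = -72*(((4 + 0)**2 - (-9 + 6 - 4*4)) + 37) = -72*((4**2 - (-9 + 6 - 16)) + 37) = -72*((16 - 1*(-19)) + 37) = -72*((16 + 19) + 37) = -72*(35 + 37) = -72*72 = -5184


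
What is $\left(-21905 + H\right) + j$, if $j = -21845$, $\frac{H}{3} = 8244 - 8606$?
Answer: $-44836$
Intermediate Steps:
$H = -1086$ ($H = 3 \left(8244 - 8606\right) = 3 \left(-362\right) = -1086$)
$\left(-21905 + H\right) + j = \left(-21905 - 1086\right) - 21845 = -22991 - 21845 = -44836$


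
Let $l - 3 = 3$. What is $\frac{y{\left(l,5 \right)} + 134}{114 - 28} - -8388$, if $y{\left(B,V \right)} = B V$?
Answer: $\frac{360766}{43} \approx 8389.9$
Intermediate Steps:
$l = 6$ ($l = 3 + 3 = 6$)
$\frac{y{\left(l,5 \right)} + 134}{114 - 28} - -8388 = \frac{6 \cdot 5 + 134}{114 - 28} - -8388 = \frac{30 + 134}{86} + 8388 = 164 \cdot \frac{1}{86} + 8388 = \frac{82}{43} + 8388 = \frac{360766}{43}$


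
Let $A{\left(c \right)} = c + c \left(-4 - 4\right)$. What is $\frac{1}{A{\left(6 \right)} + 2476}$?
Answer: $\frac{1}{2434} \approx 0.00041085$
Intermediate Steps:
$A{\left(c \right)} = - 7 c$ ($A{\left(c \right)} = c + c \left(-8\right) = c - 8 c = - 7 c$)
$\frac{1}{A{\left(6 \right)} + 2476} = \frac{1}{\left(-7\right) 6 + 2476} = \frac{1}{-42 + 2476} = \frac{1}{2434}$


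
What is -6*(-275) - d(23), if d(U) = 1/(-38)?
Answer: 62701/38 ≈ 1650.0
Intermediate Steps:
d(U) = -1/38
-6*(-275) - d(23) = -6*(-275) - 1*(-1/38) = 1650 + 1/38 = 62701/38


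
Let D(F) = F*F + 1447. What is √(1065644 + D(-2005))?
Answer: 2*√1271779 ≈ 2255.5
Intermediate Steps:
D(F) = 1447 + F² (D(F) = F² + 1447 = 1447 + F²)
√(1065644 + D(-2005)) = √(1065644 + (1447 + (-2005)²)) = √(1065644 + (1447 + 4020025)) = √(1065644 + 4021472) = √5087116 = 2*√1271779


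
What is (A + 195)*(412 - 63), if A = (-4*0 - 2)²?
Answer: 69451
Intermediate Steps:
A = 4 (A = (0 - 2)² = (-2)² = 4)
(A + 195)*(412 - 63) = (4 + 195)*(412 - 63) = 199*349 = 69451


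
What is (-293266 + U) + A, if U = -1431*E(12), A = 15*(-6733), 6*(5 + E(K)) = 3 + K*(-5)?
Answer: -747023/2 ≈ -3.7351e+5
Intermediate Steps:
E(K) = -9/2 - 5*K/6 (E(K) = -5 + (3 + K*(-5))/6 = -5 + (3 - 5*K)/6 = -5 + (½ - 5*K/6) = -9/2 - 5*K/6)
A = -100995
U = 41499/2 (U = -1431*(-9/2 - ⅚*12) = -1431*(-9/2 - 10) = -1431*(-29/2) = 41499/2 ≈ 20750.)
(-293266 + U) + A = (-293266 + 41499/2) - 100995 = -545033/2 - 100995 = -747023/2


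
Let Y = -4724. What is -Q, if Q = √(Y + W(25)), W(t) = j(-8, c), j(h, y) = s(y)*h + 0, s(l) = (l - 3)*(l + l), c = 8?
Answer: -6*I*√149 ≈ -73.239*I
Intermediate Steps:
s(l) = 2*l*(-3 + l) (s(l) = (-3 + l)*(2*l) = 2*l*(-3 + l))
j(h, y) = 2*h*y*(-3 + y) (j(h, y) = (2*y*(-3 + y))*h + 0 = 2*h*y*(-3 + y) + 0 = 2*h*y*(-3 + y))
W(t) = -640 (W(t) = 2*(-8)*8*(-3 + 8) = 2*(-8)*8*5 = -640)
Q = 6*I*√149 (Q = √(-4724 - 640) = √(-5364) = 6*I*√149 ≈ 73.239*I)
-Q = -6*I*√149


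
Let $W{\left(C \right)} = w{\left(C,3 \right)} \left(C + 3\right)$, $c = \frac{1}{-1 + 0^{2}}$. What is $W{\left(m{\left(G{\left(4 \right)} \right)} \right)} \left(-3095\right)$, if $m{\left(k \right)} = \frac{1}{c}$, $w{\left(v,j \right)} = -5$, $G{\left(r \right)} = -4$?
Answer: $30950$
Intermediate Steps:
$c = -1$ ($c = \frac{1}{-1 + 0} = \frac{1}{-1} = -1$)
$m{\left(k \right)} = -1$ ($m{\left(k \right)} = \frac{1}{-1} = -1$)
$W{\left(C \right)} = -15 - 5 C$ ($W{\left(C \right)} = - 5 \left(C + 3\right) = - 5 \left(3 + C\right) = -15 - 5 C$)
$W{\left(m{\left(G{\left(4 \right)} \right)} \right)} \left(-3095\right) = \left(-15 - -5\right) \left(-3095\right) = \left(-15 + 5\right) \left(-3095\right) = \left(-10\right) \left(-3095\right) = 30950$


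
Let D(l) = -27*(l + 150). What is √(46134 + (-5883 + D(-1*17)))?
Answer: 2*√9165 ≈ 191.47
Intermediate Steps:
D(l) = -4050 - 27*l (D(l) = -27*(150 + l) = -4050 - 27*l)
√(46134 + (-5883 + D(-1*17))) = √(46134 + (-5883 + (-4050 - (-27)*17))) = √(46134 + (-5883 + (-4050 - 27*(-17)))) = √(46134 + (-5883 + (-4050 + 459))) = √(46134 + (-5883 - 3591)) = √(46134 - 9474) = √36660 = 2*√9165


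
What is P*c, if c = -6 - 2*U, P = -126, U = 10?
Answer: 3276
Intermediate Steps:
c = -26 (c = -6 - 2*10 = -6 - 20 = -26)
P*c = -126*(-26) = 3276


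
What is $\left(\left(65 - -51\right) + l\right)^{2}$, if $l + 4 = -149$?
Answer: $1369$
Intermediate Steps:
$l = -153$ ($l = -4 - 149 = -153$)
$\left(\left(65 - -51\right) + l\right)^{2} = \left(\left(65 - -51\right) - 153\right)^{2} = \left(\left(65 + 51\right) - 153\right)^{2} = \left(116 - 153\right)^{2} = \left(-37\right)^{2} = 1369$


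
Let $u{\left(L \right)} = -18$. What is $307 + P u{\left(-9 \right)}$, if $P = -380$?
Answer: $7147$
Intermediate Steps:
$307 + P u{\left(-9 \right)} = 307 - -6840 = 307 + 6840 = 7147$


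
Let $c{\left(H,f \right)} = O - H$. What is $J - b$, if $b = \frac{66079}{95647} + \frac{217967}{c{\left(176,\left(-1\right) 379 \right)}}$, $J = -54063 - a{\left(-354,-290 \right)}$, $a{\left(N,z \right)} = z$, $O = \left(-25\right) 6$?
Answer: $- \frac{1655865370811}{31180922} \approx -53105.0$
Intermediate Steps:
$O = -150$
$J = -53773$ ($J = -54063 - -290 = -54063 + 290 = -53773$)
$c{\left(H,f \right)} = -150 - H$
$b = - \frac{20826347895}{31180922}$ ($b = \frac{66079}{95647} + \frac{217967}{-150 - 176} = 66079 \cdot \frac{1}{95647} + \frac{217967}{-150 - 176} = \frac{66079}{95647} + \frac{217967}{-326} = \frac{66079}{95647} + 217967 \left(- \frac{1}{326}\right) = \frac{66079}{95647} - \frac{217967}{326} = - \frac{20826347895}{31180922} \approx -667.92$)
$J - b = -53773 - - \frac{20826347895}{31180922} = -53773 + \frac{20826347895}{31180922} = - \frac{1655865370811}{31180922}$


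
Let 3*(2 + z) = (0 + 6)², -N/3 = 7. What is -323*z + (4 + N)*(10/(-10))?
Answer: -3213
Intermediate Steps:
N = -21 (N = -3*7 = -21)
z = 10 (z = -2 + (0 + 6)²/3 = -2 + (⅓)*6² = -2 + (⅓)*36 = -2 + 12 = 10)
-323*z + (4 + N)*(10/(-10)) = -323*10 + (4 - 21)*(10/(-10)) = -3230 - 170*(-1)/10 = -3230 - 17*(-1) = -3230 + 17 = -3213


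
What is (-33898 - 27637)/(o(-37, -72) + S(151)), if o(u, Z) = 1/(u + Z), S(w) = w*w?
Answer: -6707315/2485308 ≈ -2.6988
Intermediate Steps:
S(w) = w**2
o(u, Z) = 1/(Z + u)
(-33898 - 27637)/(o(-37, -72) + S(151)) = (-33898 - 27637)/(1/(-72 - 37) + 151**2) = -61535/(1/(-109) + 22801) = -61535/(-1/109 + 22801) = -61535/2485308/109 = -61535*109/2485308 = -6707315/2485308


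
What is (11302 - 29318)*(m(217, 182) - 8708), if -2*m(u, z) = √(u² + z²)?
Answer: 156883328 + 63056*√1637 ≈ 1.5943e+8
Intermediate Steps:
m(u, z) = -√(u² + z²)/2
(11302 - 29318)*(m(217, 182) - 8708) = (11302 - 29318)*(-√(217² + 182²)/2 - 8708) = -18016*(-√(47089 + 33124)/2 - 8708) = -18016*(-7*√1637/2 - 8708) = -18016*(-8708 - 7*√1637/2) = 156883328 + 63056*√1637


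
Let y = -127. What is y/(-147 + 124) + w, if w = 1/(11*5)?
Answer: 7008/1265 ≈ 5.5399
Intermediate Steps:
w = 1/55 ≈ 0.018182
y/(-147 + 124) + w = -127/(-147 + 124) + 1/55 = -127/(-23) + 1/55 = -127*(-1/23) + 1/55 = 127/23 + 1/55 = 7008/1265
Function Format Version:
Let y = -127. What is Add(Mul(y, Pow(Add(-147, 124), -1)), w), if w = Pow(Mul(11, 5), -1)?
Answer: Rational(7008, 1265) ≈ 5.5399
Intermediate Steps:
w = Rational(1, 55) (w = Pow(55, -1) = Rational(1, 55) ≈ 0.018182)
Add(Mul(y, Pow(Add(-147, 124), -1)), w) = Add(Mul(-127, Pow(Add(-147, 124), -1)), Rational(1, 55)) = Add(Mul(-127, Pow(-23, -1)), Rational(1, 55)) = Add(Mul(-127, Rational(-1, 23)), Rational(1, 55)) = Add(Rational(127, 23), Rational(1, 55)) = Rational(7008, 1265)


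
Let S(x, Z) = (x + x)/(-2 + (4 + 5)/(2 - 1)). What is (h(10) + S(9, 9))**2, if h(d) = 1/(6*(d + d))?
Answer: 4695889/705600 ≈ 6.6552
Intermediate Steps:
S(x, Z) = 2*x/7 (S(x, Z) = (2*x)/(-2 + 9/1) = (2*x)/(-2 + 9*1) = (2*x)/(-2 + 9) = (2*x)/7 = (2*x)*(1/7) = 2*x/7)
h(d) = 1/(12*d) (h(d) = 1/(6*(2*d)) = 1/(12*d))
(h(10) + S(9, 9))**2 = ((1/12)/10 + (2/7)*9)**2 = ((1/12)*(1/10) + 18/7)**2 = (1/120 + 18/7)**2 = (2167/840)**2 = 4695889/705600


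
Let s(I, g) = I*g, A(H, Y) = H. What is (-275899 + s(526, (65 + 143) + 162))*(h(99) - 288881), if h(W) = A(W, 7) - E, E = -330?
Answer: 23445090108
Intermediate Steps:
h(W) = 330 + W (h(W) = W - 1*(-330) = W + 330 = 330 + W)
(-275899 + s(526, (65 + 143) + 162))*(h(99) - 288881) = (-275899 + 526*((65 + 143) + 162))*((330 + 99) - 288881) = (-275899 + 526*(208 + 162))*(429 - 288881) = (-275899 + 526*370)*(-288452) = (-275899 + 194620)*(-288452) = -81279*(-288452) = 23445090108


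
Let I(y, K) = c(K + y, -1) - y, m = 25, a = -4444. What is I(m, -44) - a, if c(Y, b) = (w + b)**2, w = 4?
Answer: 4428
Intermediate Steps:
c(Y, b) = (4 + b)**2
I(y, K) = 9 - y (I(y, K) = (4 - 1)**2 - y = 3**2 - y = 9 - y)
I(m, -44) - a = (9 - 1*25) - 1*(-4444) = (9 - 25) + 4444 = -16 + 4444 = 4428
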